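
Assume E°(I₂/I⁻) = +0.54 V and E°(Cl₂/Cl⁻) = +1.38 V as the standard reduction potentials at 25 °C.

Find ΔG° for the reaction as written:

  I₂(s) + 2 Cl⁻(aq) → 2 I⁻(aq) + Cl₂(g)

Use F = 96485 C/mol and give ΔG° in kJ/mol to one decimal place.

As written, I₂/I⁻ is reduced (cathode) and Cl₂/Cl⁻ is oxidised (anode), so E°cell = (+0.54) − (+1.38) = -0.84 V.
Balancing electrons gives n = 2.
ΔG° = −nFE° = −(2)(96485)(-0.84) = 162,095 J = +162.1 kJ/mol.

+162.1 kJ/mol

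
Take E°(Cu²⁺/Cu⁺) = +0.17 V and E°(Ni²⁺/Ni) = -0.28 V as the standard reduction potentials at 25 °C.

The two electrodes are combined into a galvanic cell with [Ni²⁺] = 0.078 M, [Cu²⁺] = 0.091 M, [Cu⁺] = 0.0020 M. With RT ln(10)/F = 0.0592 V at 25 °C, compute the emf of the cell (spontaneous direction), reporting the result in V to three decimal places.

Cu²⁺/Cu⁺ is the cathode (higher E°), Ni²⁺/Ni the anode: E°cell = +0.17 − (-0.28) = +0.45 V, n = 2.
Overall: 2 Cu²⁺(aq) + Ni(s) → 2 Cu⁺(aq) + Ni²⁺(aq)
Q = [Cu⁺]^2·[Ni²⁺] / ([Cu²⁺]^2); log Q = -4.424.
E = E° − (0.0592/n) log Q = +0.45 − (0.0592/2)(-4.424) = +0.581 V.

+0.581 V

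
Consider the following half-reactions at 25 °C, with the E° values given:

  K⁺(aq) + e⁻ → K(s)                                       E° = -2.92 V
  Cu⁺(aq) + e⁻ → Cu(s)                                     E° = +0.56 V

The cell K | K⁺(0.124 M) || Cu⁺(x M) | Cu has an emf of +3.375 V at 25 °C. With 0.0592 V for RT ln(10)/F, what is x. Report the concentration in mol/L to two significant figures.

Cu⁺/Cu is the cathode, K⁺/K the anode: E°cell = +3.48 V, n = 1.
Overall reaction: Cu⁺(aq) + K(s) → Cu(s) + K⁺(aq); Q = [K⁺]^1/[Cu⁺]^1.
From E = E° − (0.0592/n) log Q: log Q = (E° − E)·n/0.0592 = (+3.48 − (+3.375))·1/0.0592 = 1.7736.
So 1·log[Cu⁺] = 1·log(0.124) − log Q = -0.9066 − (1.7736) = -2.6802; [Cu⁺] = 10^(-2.6802) ≈ 0.0021 M.

0.0021 M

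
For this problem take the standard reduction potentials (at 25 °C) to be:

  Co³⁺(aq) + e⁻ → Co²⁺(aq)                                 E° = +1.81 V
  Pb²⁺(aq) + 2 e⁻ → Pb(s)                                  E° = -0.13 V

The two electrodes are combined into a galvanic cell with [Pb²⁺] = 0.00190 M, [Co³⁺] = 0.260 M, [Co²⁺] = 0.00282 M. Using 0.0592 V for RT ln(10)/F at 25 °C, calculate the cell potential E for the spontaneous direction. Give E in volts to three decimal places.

Co³⁺/Co²⁺ is the cathode (higher E°), Pb²⁺/Pb the anode: E°cell = +1.81 − (-0.13) = +1.94 V, n = 2.
Overall: 2 Co³⁺(aq) + Pb(s) → 2 Co²⁺(aq) + Pb²⁺(aq)
Q = [Co²⁺]^2·[Pb²⁺] / ([Co³⁺]^2); log Q = -6.651.
E = E° − (0.0592/n) log Q = +1.94 − (0.0592/2)(-6.651) = +2.137 V.

+2.137 V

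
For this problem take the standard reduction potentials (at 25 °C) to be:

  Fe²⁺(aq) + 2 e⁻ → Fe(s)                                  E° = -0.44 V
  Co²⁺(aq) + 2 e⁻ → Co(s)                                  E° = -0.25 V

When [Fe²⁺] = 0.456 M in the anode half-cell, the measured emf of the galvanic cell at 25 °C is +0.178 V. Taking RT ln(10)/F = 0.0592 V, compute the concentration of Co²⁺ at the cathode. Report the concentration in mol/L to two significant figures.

Co²⁺/Co is the cathode, Fe²⁺/Fe the anode: E°cell = +0.19 V, n = 2.
Overall reaction: Co²⁺(aq) + Fe(s) → Co(s) + Fe²⁺(aq); Q = [Fe²⁺]^1/[Co²⁺]^1.
From E = E° − (0.0592/n) log Q: log Q = (E° − E)·n/0.0592 = (+0.19 − (+0.178))·2/0.0592 = 0.4054.
So 1·log[Co²⁺] = 1·log(0.456) − log Q = -0.3410 − (0.4054) = -0.7464; [Co²⁺] = 10^(-0.7464) ≈ 0.18 M.

0.18 M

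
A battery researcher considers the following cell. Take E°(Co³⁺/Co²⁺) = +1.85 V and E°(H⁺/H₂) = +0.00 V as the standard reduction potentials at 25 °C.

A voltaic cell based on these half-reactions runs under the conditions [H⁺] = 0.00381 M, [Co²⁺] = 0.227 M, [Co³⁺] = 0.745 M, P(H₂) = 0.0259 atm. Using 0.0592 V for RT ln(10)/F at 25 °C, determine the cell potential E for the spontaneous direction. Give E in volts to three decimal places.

Co³⁺/Co²⁺ is the cathode (higher E°), H⁺/H₂ the anode: E°cell = +1.85 − (+0.00) = +1.85 V, n = 2.
Overall: 2 Co³⁺(aq) + H₂(g) → 2 Co²⁺(aq) + 2 H⁺(aq)
Q = [Co²⁺]^2·[H⁺]^2 / ([Co³⁺]^2·P(H₂)); log Q = -4.284.
E = E° − (0.0592/n) log Q = +1.85 − (0.0592/2)(-4.284) = +1.977 V.

+1.977 V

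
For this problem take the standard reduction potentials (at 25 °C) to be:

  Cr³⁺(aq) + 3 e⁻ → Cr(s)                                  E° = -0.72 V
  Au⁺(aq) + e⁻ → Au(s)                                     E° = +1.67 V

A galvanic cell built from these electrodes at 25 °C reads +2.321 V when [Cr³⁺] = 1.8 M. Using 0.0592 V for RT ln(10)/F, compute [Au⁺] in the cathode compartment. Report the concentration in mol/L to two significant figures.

0.083 M

Au⁺/Au is the cathode, Cr³⁺/Cr the anode: E°cell = +2.39 V, n = 3.
Overall reaction: 3 Au⁺(aq) + Cr(s) → 3 Au(s) + Cr³⁺(aq); Q = [Cr³⁺]^1/[Au⁺]^3.
From E = E° − (0.0592/n) log Q: log Q = (E° − E)·n/0.0592 = (+2.39 − (+2.321))·3/0.0592 = 3.4966.
So 3·log[Au⁺] = 1·log(1.8) − log Q = 0.2553 − (3.4966) = -3.2413; log[Au⁺] = -3.2413 / 3 = -1.0804; [Au⁺] = 10^(-1.0804) ≈ 0.083 M.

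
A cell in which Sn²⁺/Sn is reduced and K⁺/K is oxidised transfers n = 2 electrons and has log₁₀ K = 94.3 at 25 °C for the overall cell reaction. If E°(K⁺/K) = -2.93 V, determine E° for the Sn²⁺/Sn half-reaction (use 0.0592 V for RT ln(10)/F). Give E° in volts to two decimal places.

E°cell = (0.0592/n)·log K = (0.0592/2)(94.3) = +2.791 V.
Since Sn²⁺/Sn is the cathode and K⁺/K the anode, E°cell = E°(Sn²⁺/Sn) − E°(K⁺/K).
So E°(Sn²⁺/Sn) = E°cell + E°(K⁺/K) = +2.791 + (-2.93) = -0.14 V.

-0.14 V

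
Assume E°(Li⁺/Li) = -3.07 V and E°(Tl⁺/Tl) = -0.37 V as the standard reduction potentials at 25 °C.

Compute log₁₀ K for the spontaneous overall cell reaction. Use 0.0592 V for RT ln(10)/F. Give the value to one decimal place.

Cathode: Tl⁺/Tl; anode: Li⁺/Li. E°cell = +2.70 V, n = 1.
log K = nE°cell / 0.0592 = (1)(+2.70) / 0.0592 = 45.6.

45.6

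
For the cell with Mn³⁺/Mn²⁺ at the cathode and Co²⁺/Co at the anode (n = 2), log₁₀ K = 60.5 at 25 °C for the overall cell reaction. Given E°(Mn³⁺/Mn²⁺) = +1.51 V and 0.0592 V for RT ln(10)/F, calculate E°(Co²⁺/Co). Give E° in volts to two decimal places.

-0.28 V

E°cell = (0.0592/n)·log K = (0.0592/2)(60.5) = +1.791 V.
Since Mn³⁺/Mn²⁺ is the cathode and Co²⁺/Co the anode, E°cell = E°(Mn³⁺/Mn²⁺) − E°(Co²⁺/Co).
So E°(Co²⁺/Co) = E°(Mn³⁺/Mn²⁺) − E°cell = (+1.51) − (+1.791) = -0.28 V.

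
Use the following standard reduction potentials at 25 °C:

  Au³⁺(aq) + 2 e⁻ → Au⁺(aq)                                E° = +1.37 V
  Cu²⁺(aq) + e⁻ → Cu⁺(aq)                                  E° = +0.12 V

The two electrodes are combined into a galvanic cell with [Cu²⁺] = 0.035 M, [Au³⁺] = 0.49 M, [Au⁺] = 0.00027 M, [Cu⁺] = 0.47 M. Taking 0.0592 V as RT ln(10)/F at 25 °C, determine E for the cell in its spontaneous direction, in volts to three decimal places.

+1.413 V

Au³⁺/Au⁺ is the cathode (higher E°), Cu²⁺/Cu⁺ the anode: E°cell = +1.37 − (+0.12) = +1.25 V, n = 2.
Overall: Au³⁺(aq) + 2 Cu⁺(aq) → Au⁺(aq) + 2 Cu²⁺(aq)
Q = [Au⁺]·[Cu²⁺]^2 / ([Au³⁺]·[Cu⁺]^2); log Q = -5.515.
E = E° − (0.0592/n) log Q = +1.25 − (0.0592/2)(-5.515) = +1.413 V.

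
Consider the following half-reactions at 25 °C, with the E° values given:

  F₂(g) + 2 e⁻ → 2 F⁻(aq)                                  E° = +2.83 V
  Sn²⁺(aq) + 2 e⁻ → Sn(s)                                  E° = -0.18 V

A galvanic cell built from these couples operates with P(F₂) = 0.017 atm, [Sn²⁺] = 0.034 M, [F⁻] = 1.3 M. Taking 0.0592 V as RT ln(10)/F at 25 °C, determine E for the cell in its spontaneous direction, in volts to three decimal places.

+2.994 V

F₂/F⁻ is the cathode (higher E°), Sn²⁺/Sn the anode: E°cell = +2.83 − (-0.18) = +3.01 V, n = 2.
Overall: F₂(g) + Sn(s) → 2 F⁻(aq) + Sn²⁺(aq)
Q = [F⁻]^2·[Sn²⁺] / (P(F₂)); log Q = 0.529.
E = E° − (0.0592/n) log Q = +3.01 − (0.0592/2)(0.529) = +2.994 V.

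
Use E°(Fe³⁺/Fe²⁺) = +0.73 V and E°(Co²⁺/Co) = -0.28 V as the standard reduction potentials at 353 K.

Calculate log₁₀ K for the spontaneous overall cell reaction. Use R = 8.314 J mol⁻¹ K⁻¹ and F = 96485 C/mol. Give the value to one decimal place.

28.8

Cathode: Fe³⁺/Fe²⁺; anode: Co²⁺/Co. E°cell = (+0.73) − (-0.28) = +1.01 V, with n = 2.
ΔG° = −nFE° = −RT ln K, so ln K = nFE°/(RT) = (2)(96485)(+1.01) / ((8.314)(353)) = 66.409.
log₁₀ K = 66.409 / ln 10 = 28.8.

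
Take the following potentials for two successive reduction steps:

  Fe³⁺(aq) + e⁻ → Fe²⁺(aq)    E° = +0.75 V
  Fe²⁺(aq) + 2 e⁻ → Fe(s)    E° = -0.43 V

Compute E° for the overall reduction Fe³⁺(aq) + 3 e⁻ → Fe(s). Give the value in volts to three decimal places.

Since ΔG° = −nFE° is additive over sequential reductions, n₃E°₃ = n₁E°₁ + n₂E°₂.
E°₃ = (1×+0.75 + 2×-0.43) / 3 = (-0.110) / 3 = -0.037 V.
Simply averaging or adding the two E° values would be wrong; the electron-weighted sum is required.

-0.037 V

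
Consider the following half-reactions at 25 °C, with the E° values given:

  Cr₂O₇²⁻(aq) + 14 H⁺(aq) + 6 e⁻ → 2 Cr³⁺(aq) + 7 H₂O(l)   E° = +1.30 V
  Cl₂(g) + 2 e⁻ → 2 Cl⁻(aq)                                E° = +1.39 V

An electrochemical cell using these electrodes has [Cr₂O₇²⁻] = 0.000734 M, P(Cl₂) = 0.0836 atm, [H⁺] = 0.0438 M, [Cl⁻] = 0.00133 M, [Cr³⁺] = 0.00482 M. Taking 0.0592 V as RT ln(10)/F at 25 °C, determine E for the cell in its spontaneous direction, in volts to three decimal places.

+0.401 V

Cl₂/Cl⁻ is the cathode (higher E°), Cr₂O₇²⁻/Cr³⁺ the anode: E°cell = +1.39 − (+1.30) = +0.09 V, n = 6.
Overall: 3 Cl₂(g) + 2 Cr³⁺(aq) + 7 H₂O(l) → 6 Cl⁻(aq) + Cr₂O₇²⁻(aq) + 14 H⁺(aq)
Q = [Cl⁻]^6·[Cr₂O₇²⁻]·[H⁺]^14 / (P(Cl₂)^3·[Cr³⁺]^2); log Q = -31.543.
E = E° − (0.0592/n) log Q = +0.09 − (0.0592/6)(-31.543) = +0.401 V.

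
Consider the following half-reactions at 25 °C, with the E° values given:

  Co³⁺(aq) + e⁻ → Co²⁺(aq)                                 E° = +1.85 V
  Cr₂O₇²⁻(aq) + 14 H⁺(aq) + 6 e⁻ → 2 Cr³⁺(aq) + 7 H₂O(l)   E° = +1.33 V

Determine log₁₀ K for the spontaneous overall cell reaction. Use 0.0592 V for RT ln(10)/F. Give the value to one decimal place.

52.7

Cathode: Co³⁺/Co²⁺; anode: Cr₂O₇²⁻/Cr³⁺. E°cell = +0.52 V, n = 6.
log K = nE°cell / 0.0592 = (6)(+0.52) / 0.0592 = 52.7.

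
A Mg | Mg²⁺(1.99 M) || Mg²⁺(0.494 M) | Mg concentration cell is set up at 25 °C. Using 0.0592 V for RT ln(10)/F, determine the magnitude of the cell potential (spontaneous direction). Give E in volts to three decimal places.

For a concentration cell E°cell = 0. The 1.99 M side is the cathode (reduction is favoured where [Mg²⁺] is higher).
With n = 2, E = −(0.0592/2) log([Mg²⁺]ₐₙ/[Mg²⁺]꜀ₐₜ) = −(0.0592/2) log(0.494/1.99) = −(0.0592/2)(-0.605) = +0.018 V.

+0.018 V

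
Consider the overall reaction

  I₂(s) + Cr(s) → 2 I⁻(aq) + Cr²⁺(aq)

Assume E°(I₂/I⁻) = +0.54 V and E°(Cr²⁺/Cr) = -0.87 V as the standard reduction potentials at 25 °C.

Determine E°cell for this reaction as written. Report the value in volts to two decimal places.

+1.41 V

The I₂/I⁻ couple has the higher reduction potential, so it is the cathode; Cr²⁺/Cr is oxidised at the anode.
E°cell = E°(cathode) − E°(anode) = (+0.54) − (-0.87) = +1.41 V.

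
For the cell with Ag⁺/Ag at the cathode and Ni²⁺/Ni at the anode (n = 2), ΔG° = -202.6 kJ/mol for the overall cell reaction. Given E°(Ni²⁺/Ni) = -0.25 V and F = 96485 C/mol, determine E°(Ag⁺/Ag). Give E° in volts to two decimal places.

+0.80 V

E°cell = −ΔG°/(nF) = −(-202.6×10³)/((2)(96485)) = +1.050 V.
Since Ag⁺/Ag is the cathode and Ni²⁺/Ni the anode, E°cell = E°(Ag⁺/Ag) − E°(Ni²⁺/Ni).
So E°(Ag⁺/Ag) = E°cell + E°(Ni²⁺/Ni) = +1.050 + (-0.25) = +0.80 V.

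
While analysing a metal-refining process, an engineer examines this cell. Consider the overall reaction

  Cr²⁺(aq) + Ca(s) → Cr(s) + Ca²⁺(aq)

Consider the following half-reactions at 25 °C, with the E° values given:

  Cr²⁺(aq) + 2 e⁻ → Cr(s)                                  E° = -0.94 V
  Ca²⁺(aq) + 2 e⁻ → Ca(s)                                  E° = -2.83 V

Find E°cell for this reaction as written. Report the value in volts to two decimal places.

The Cr²⁺/Cr couple has the higher reduction potential, so it is the cathode; Ca²⁺/Ca is oxidised at the anode.
E°cell = E°(cathode) − E°(anode) = (-0.94) − (-2.83) = +1.89 V.
Since E°cell > 0, the reaction is spontaneous under standard conditions.

+1.89 V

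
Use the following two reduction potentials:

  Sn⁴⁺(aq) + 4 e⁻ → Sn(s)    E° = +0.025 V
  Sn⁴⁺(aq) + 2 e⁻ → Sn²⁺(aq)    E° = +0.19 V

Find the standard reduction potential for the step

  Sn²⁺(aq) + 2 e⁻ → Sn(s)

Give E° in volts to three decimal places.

-0.140 V

Sequential free energies add, so n₃E°₃ = n₁E°₁ + n₂E°₂.
With n₃ = 4, and the known step contributing 2×(+0.19) V, the unknown satisfies 2·E° = 4×(+0.025) − 2×(+0.19) = -0.280.
E° = -0.280 / 2 = -0.140 V.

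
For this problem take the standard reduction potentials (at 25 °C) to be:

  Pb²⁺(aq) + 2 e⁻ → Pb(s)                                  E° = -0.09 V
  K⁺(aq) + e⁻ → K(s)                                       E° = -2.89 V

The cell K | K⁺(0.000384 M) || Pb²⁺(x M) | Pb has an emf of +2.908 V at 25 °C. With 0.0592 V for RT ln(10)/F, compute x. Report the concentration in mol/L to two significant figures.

Pb²⁺/Pb is the cathode, K⁺/K the anode: E°cell = +2.80 V, n = 2.
Overall reaction: Pb²⁺(aq) + 2 K(s) → Pb(s) + 2 K⁺(aq); Q = [K⁺]^2/[Pb²⁺]^1.
From E = E° − (0.0592/n) log Q: log Q = (E° − E)·n/0.0592 = (+2.80 − (+2.908))·2/0.0592 = -3.6486.
So 1·log[Pb²⁺] = 2·log(0.000384) − log Q = -6.8313 − (-3.6486) = -3.1827; [Pb²⁺] = 10^(-3.1827) ≈ 0.00066 M.

0.00066 M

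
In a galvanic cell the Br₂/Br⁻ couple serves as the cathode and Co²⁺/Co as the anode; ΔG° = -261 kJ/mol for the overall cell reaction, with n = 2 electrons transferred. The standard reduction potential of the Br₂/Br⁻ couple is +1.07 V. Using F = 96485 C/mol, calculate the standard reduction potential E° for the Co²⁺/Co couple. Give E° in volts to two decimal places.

E°cell = −ΔG°/(nF) = −(-261×10³)/((2)(96485)) = +1.353 V.
Since Br₂/Br⁻ is the cathode and Co²⁺/Co the anode, E°cell = E°(Br₂/Br⁻) − E°(Co²⁺/Co).
So E°(Co²⁺/Co) = E°(Br₂/Br⁻) − E°cell = (+1.07) − (+1.353) = -0.28 V.

-0.28 V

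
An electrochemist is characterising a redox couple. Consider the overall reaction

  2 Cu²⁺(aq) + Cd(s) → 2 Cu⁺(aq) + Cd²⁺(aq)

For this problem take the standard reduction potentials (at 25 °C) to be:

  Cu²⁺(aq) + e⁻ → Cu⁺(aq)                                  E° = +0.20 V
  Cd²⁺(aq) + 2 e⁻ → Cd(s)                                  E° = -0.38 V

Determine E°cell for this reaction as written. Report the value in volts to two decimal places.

The Cu²⁺/Cu⁺ couple has the higher reduction potential, so it is the cathode; Cd²⁺/Cd is oxidised at the anode.
E°cell = E°(cathode) − E°(anode) = (+0.20) − (-0.38) = +0.58 V.
Since E°cell > 0, the reaction is spontaneous under standard conditions.

+0.58 V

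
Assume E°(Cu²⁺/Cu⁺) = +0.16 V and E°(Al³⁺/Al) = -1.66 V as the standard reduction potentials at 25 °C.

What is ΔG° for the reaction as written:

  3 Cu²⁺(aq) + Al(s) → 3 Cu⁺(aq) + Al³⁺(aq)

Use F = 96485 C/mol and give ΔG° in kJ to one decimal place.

-526.8 kJ

As written, Cu²⁺/Cu⁺ is reduced (cathode) and Al³⁺/Al is oxidised (anode), so E°cell = (+0.16) − (-1.66) = +1.82 V.
Balancing electrons gives n = 3.
ΔG° = −nFE° = −(3)(96485)(+1.82) = -526,808 J = -526.8 kJ.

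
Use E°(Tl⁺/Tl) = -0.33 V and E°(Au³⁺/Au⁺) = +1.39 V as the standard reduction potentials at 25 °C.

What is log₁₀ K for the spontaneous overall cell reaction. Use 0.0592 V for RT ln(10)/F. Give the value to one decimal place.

Cathode: Au³⁺/Au⁺; anode: Tl⁺/Tl. E°cell = +1.72 V, n = 2.
log K = nE°cell / 0.0592 = (2)(+1.72) / 0.0592 = 58.1.

58.1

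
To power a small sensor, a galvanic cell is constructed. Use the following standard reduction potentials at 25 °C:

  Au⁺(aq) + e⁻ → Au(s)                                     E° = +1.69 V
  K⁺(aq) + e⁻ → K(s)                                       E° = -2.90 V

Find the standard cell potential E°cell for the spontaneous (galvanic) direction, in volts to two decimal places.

The Au⁺/Au couple has the higher reduction potential, so it is the cathode; K⁺/K is oxidised at the anode.
E°cell = E°(cathode) − E°(anode) = (+1.69) − (-2.90) = +4.59 V.
Since E°cell > 0, the reaction is spontaneous under standard conditions.

+4.59 V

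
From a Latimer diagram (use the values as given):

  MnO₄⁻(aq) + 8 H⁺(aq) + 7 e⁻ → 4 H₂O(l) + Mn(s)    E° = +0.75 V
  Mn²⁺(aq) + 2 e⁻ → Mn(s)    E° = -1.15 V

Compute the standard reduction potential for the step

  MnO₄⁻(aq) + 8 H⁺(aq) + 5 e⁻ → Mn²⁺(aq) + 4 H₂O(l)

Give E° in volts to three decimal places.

Sequential free energies add, so n₃E°₃ = n₁E°₁ + n₂E°₂.
With n₃ = 7, and the known step contributing 2×(-1.15) V, the unknown satisfies 5·E° = 7×(+0.75) − 2×(-1.15) = +7.550.
E° = +7.550 / 5 = +1.510 V.

+1.510 V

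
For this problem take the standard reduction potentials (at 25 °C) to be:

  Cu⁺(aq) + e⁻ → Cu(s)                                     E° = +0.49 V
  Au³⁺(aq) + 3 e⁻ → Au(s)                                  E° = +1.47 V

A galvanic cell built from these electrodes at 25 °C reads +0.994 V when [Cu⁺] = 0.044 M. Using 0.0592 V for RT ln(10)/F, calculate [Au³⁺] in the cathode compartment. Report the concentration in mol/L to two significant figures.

Au³⁺/Au is the cathode, Cu⁺/Cu the anode: E°cell = +0.98 V, n = 3.
Overall reaction: Au³⁺(aq) + 3 Cu(s) → Au(s) + 3 Cu⁺(aq); Q = [Cu⁺]^3/[Au³⁺]^1.
From E = E° − (0.0592/n) log Q: log Q = (E° − E)·n/0.0592 = (+0.98 − (+0.994))·3/0.0592 = -0.7095.
So 1·log[Au³⁺] = 3·log(0.044) − log Q = -4.0696 − (-0.7095) = -3.3601; [Au³⁺] = 10^(-3.3601) ≈ 0.00044 M.

0.00044 M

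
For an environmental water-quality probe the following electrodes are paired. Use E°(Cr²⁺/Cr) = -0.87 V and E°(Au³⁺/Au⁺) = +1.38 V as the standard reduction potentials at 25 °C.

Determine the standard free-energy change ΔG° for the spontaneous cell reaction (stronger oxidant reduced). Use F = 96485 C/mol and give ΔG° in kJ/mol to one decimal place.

-434.2 kJ/mol

Au³⁺/Au⁺ (E° = +1.38 V) is the cathode; Cr²⁺/Cr (E° = -0.87 V) is the anode, so E°cell = +2.25 V.
Balancing electrons gives n = 2 (lcm of 2 and 2).
ΔG° = −nFE° = −(2)(96485)(+2.25) = -434,182 J = -434.2 kJ/mol.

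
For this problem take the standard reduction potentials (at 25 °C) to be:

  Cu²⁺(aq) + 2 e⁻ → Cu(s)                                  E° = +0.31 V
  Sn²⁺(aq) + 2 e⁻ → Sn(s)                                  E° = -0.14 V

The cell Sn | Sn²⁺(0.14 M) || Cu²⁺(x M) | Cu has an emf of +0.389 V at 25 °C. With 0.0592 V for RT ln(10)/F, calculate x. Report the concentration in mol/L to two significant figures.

0.0012 M

Cu²⁺/Cu is the cathode, Sn²⁺/Sn the anode: E°cell = +0.45 V, n = 2.
Overall reaction: Cu²⁺(aq) + Sn(s) → Cu(s) + Sn²⁺(aq); Q = [Sn²⁺]^1/[Cu²⁺]^1.
From E = E° − (0.0592/n) log Q: log Q = (E° − E)·n/0.0592 = (+0.45 − (+0.389))·2/0.0592 = 2.0608.
So 1·log[Cu²⁺] = 1·log(0.14) − log Q = -0.8539 − (2.0608) = -2.9147; [Cu²⁺] = 10^(-2.9147) ≈ 0.0012 M.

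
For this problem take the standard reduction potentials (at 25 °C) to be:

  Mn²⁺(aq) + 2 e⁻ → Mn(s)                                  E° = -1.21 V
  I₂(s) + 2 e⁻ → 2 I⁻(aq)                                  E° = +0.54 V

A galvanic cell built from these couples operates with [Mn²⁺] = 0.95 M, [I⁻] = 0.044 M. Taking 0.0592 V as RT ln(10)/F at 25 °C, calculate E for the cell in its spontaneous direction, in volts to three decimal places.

+1.831 V

I₂/I⁻ is the cathode (higher E°), Mn²⁺/Mn the anode: E°cell = +0.54 − (-1.21) = +1.75 V, n = 2.
Overall: I₂(s) + Mn(s) → 2 I⁻(aq) + Mn²⁺(aq)
Q = [I⁻]^2·[Mn²⁺]; log Q = -2.735.
E = E° − (0.0592/n) log Q = +1.75 − (0.0592/2)(-2.735) = +1.831 V.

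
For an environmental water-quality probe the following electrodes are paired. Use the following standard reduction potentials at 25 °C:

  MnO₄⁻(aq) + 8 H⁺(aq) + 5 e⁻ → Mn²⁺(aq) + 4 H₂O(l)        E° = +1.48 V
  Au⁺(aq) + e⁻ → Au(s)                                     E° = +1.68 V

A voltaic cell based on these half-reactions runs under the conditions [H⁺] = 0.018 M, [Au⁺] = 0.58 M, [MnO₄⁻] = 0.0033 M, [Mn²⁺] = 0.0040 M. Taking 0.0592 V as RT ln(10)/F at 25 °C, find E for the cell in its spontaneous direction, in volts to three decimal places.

Au⁺/Au is the cathode (higher E°), MnO₄⁻/Mn²⁺ the anode: E°cell = +1.68 − (+1.48) = +0.20 V, n = 5.
Overall: 5 Au⁺(aq) + Mn²⁺(aq) + 4 H₂O(l) → 5 Au(s) + MnO₄⁻(aq) + 8 H⁺(aq)
Q = [MnO₄⁻]·[H⁺]^8 / ([Au⁺]^5·[Mn²⁺]); log Q = -12.859.
E = E° − (0.0592/n) log Q = +0.20 − (0.0592/5)(-12.859) = +0.352 V.

+0.352 V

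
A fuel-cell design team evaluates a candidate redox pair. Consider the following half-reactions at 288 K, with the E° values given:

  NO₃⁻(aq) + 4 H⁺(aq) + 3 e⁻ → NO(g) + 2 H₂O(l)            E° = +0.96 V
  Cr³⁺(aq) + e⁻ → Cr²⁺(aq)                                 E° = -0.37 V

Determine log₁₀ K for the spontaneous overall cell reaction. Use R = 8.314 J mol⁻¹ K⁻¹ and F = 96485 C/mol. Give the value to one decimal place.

69.8

Cathode: NO₃⁻/NO; anode: Cr³⁺/Cr²⁺. E°cell = (+0.96) − (-0.37) = +1.33 V, with n = 3.
ΔG° = −nFE° = −RT ln K, so ln K = nFE°/(RT) = (3)(96485)(+1.33) / ((8.314)(288)) = 160.779.
log₁₀ K = 160.779 / ln 10 = 69.8.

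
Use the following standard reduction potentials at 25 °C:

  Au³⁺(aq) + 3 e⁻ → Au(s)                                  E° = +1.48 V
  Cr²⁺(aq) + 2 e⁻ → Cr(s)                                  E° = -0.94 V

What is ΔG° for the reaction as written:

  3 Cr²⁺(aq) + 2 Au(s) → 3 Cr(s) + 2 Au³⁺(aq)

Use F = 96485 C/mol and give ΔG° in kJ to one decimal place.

+1401.0 kJ

As written, Cr²⁺/Cr is reduced (cathode) and Au³⁺/Au is oxidised (anode), so E°cell = (-0.94) − (+1.48) = -2.42 V.
Balancing electrons gives n = 6.
ΔG° = −nFE° = −(6)(96485)(-2.42) = 1,400,962 J = +1401.0 kJ.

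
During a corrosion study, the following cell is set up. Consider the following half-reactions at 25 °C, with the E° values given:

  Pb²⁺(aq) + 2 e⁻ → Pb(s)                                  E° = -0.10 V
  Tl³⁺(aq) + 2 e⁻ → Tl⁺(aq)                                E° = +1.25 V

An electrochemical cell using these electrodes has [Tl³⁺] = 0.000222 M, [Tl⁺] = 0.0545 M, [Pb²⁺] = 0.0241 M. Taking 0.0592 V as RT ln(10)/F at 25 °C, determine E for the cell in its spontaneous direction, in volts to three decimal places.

+1.327 V

Tl³⁺/Tl⁺ is the cathode (higher E°), Pb²⁺/Pb the anode: E°cell = +1.25 − (-0.10) = +1.35 V, n = 2.
Overall: Tl³⁺(aq) + Pb(s) → Tl⁺(aq) + Pb²⁺(aq)
Q = [Tl⁺]·[Pb²⁺] / ([Tl³⁺]); log Q = 0.772.
E = E° − (0.0592/n) log Q = +1.35 − (0.0592/2)(0.772) = +1.327 V.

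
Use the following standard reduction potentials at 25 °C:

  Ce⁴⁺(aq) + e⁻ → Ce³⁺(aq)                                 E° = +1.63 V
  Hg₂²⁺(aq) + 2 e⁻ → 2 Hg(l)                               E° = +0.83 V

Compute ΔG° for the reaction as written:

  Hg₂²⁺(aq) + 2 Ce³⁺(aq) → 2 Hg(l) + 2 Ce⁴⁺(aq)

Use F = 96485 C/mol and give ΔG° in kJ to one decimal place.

As written, Hg₂²⁺/Hg is reduced (cathode) and Ce⁴⁺/Ce³⁺ is oxidised (anode), so E°cell = (+0.83) − (+1.63) = -0.80 V.
Balancing electrons gives n = 2.
ΔG° = −nFE° = −(2)(96485)(-0.80) = 154,376 J = +154.4 kJ.

+154.4 kJ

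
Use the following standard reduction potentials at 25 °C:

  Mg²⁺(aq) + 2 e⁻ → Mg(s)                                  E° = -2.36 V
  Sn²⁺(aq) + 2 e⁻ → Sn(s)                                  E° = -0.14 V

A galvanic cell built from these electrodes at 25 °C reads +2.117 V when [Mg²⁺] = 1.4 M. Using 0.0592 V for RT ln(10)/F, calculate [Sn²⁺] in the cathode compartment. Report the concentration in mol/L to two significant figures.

0.00046 M

Sn²⁺/Sn is the cathode, Mg²⁺/Mg the anode: E°cell = +2.22 V, n = 2.
Overall reaction: Sn²⁺(aq) + Mg(s) → Sn(s) + Mg²⁺(aq); Q = [Mg²⁺]^1/[Sn²⁺]^1.
From E = E° − (0.0592/n) log Q: log Q = (E° − E)·n/0.0592 = (+2.22 − (+2.117))·2/0.0592 = 3.4797.
So 1·log[Sn²⁺] = 1·log(1.4) − log Q = 0.1461 − (3.4797) = -3.3336; [Sn²⁺] = 10^(-3.3336) ≈ 0.00046 M.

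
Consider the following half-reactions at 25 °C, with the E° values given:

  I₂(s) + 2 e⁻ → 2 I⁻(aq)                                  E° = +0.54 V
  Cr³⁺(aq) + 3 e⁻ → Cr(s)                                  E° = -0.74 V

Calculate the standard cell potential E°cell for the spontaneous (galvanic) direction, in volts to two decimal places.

+1.28 V

The I₂/I⁻ couple has the higher reduction potential, so it is the cathode; Cr³⁺/Cr is oxidised at the anode.
E°cell = E°(cathode) − E°(anode) = (+0.54) − (-0.74) = +1.28 V.
Since E°cell > 0, the reaction is spontaneous under standard conditions.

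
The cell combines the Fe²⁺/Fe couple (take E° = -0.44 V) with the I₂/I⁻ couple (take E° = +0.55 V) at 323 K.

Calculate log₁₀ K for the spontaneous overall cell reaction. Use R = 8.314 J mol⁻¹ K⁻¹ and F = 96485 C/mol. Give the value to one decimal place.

30.9

Cathode: I₂/I⁻; anode: Fe²⁺/Fe. E°cell = (+0.55) − (-0.44) = +0.99 V, with n = 2.
ΔG° = −nFE° = −RT ln K, so ln K = nFE°/(RT) = (2)(96485)(+0.99) / ((8.314)(323)) = 71.140.
log₁₀ K = 71.140 / ln 10 = 30.9.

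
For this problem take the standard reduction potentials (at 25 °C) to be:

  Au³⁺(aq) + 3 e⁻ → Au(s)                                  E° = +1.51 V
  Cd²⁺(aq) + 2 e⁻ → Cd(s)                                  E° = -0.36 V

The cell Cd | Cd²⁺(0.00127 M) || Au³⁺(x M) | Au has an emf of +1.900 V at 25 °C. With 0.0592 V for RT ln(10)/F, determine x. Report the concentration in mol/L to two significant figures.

Au³⁺/Au is the cathode, Cd²⁺/Cd the anode: E°cell = +1.87 V, n = 6.
Overall reaction: 2 Au³⁺(aq) + 3 Cd(s) → 2 Au(s) + 3 Cd²⁺(aq); Q = [Cd²⁺]^3/[Au³⁺]^2.
From E = E° − (0.0592/n) log Q: log Q = (E° − E)·n/0.0592 = (+1.87 − (+1.900))·6/0.0592 = -3.0405.
So 2·log[Au³⁺] = 3·log(0.00127) − log Q = -8.6886 − (-3.0405) = -5.6481; log[Au³⁺] = -5.6481 / 2 = -2.8241; [Au³⁺] = 10^(-2.8241) ≈ 0.0015 M.

0.0015 M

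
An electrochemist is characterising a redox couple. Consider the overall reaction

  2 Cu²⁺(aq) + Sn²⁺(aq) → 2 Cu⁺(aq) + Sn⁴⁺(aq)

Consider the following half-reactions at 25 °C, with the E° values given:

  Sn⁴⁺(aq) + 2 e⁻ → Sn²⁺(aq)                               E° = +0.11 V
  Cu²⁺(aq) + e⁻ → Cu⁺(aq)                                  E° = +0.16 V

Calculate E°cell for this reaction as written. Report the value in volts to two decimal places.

The Cu²⁺/Cu⁺ couple has the higher reduction potential, so it is the cathode; Sn⁴⁺/Sn²⁺ is oxidised at the anode.
E°cell = E°(cathode) − E°(anode) = (+0.16) − (+0.11) = +0.05 V.
Since E°cell > 0, the reaction is spontaneous under standard conditions.

+0.05 V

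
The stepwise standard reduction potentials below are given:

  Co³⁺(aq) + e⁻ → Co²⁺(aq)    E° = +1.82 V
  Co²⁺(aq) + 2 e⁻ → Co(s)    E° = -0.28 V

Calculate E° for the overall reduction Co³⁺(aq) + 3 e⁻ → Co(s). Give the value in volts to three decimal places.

+0.420 V

Since ΔG° = −nFE° is additive over sequential reductions, n₃E°₃ = n₁E°₁ + n₂E°₂.
E°₃ = (1×+1.82 + 2×-0.28) / 3 = (+1.260) / 3 = +0.420 V.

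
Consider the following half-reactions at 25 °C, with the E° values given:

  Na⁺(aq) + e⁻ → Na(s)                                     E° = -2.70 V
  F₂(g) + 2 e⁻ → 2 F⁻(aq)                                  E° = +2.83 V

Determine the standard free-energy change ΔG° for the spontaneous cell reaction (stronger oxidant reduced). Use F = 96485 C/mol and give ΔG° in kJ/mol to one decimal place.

F₂/F⁻ (E° = +2.83 V) is the cathode; Na⁺/Na (E° = -2.70 V) is the anode, so E°cell = +5.53 V.
Balancing electrons gives n = 2 (lcm of 2 and 1).
ΔG° = −nFE° = −(2)(96485)(+5.53) = -1,067,124 J = -1067.1 kJ/mol.

-1067.1 kJ/mol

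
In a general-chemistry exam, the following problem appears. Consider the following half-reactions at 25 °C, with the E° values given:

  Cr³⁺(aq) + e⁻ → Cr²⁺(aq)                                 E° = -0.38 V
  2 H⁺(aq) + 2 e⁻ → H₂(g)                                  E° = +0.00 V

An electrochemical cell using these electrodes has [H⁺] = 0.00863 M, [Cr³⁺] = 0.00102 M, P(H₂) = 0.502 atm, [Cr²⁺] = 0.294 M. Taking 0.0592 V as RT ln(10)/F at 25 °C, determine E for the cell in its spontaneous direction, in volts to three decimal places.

+0.412 V

H⁺/H₂ is the cathode (higher E°), Cr³⁺/Cr²⁺ the anode: E°cell = +0.00 − (-0.38) = +0.38 V, n = 2.
Overall: 2 H⁺(aq) + 2 Cr²⁺(aq) → H₂(g) + 2 Cr³⁺(aq)
Q = P(H₂)·[Cr³⁺]^2 / ([H⁺]^2·[Cr²⁺]^2); log Q = -1.091.
E = E° − (0.0592/n) log Q = +0.38 − (0.0592/2)(-1.091) = +0.412 V.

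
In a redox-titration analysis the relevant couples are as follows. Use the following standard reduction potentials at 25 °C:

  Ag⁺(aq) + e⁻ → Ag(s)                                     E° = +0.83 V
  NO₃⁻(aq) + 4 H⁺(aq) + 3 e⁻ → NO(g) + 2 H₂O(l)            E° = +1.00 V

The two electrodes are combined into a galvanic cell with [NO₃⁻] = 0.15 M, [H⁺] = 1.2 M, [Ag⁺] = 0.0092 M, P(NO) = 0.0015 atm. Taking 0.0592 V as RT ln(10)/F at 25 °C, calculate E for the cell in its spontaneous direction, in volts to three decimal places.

NO₃⁻/NO is the cathode (higher E°), Ag⁺/Ag the anode: E°cell = +1.00 − (+0.83) = +0.17 V, n = 3.
Overall: NO₃⁻(aq) + 4 H⁺(aq) + 3 Ag(s) → NO(g) + 2 H₂O(l) + 3 Ag⁺(aq)
Q = P(NO)·[Ag⁺]^3 / ([NO₃⁻]·[H⁺]^4); log Q = -8.425.
E = E° − (0.0592/n) log Q = +0.17 − (0.0592/3)(-8.425) = +0.336 V.

+0.336 V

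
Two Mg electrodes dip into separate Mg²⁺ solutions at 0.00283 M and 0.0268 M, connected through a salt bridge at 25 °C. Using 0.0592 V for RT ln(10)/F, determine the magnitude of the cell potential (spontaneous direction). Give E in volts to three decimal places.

For a concentration cell E°cell = 0. The 0.0268 M side is the cathode (reduction is favoured where [Mg²⁺] is higher).
With n = 2, E = −(0.0592/2) log([Mg²⁺]ₐₙ/[Mg²⁺]꜀ₐₜ) = −(0.0592/2) log(0.00283/0.0268) = −(0.0592/2)(-0.976) = +0.029 V.

+0.029 V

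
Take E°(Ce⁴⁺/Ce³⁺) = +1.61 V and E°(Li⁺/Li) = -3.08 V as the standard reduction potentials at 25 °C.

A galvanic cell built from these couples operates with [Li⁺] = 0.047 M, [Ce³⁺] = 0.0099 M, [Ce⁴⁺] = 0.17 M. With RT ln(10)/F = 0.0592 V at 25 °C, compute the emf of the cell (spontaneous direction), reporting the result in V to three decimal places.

+4.842 V

Ce⁴⁺/Ce³⁺ is the cathode (higher E°), Li⁺/Li the anode: E°cell = +1.61 − (-3.08) = +4.69 V, n = 1.
Overall: Ce⁴⁺(aq) + Li(s) → Ce³⁺(aq) + Li⁺(aq)
Q = [Ce³⁺]·[Li⁺] / ([Ce⁴⁺]); log Q = -2.563.
E = E° − (0.0592/n) log Q = +4.69 − (0.0592/1)(-2.563) = +4.842 V.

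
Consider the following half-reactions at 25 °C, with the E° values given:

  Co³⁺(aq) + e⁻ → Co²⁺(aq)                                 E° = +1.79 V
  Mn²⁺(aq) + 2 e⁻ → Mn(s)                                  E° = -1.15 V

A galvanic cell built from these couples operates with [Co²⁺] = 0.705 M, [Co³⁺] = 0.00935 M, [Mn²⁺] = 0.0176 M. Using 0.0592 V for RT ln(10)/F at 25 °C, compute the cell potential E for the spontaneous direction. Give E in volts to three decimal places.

+2.881 V

Co³⁺/Co²⁺ is the cathode (higher E°), Mn²⁺/Mn the anode: E°cell = +1.79 − (-1.15) = +2.94 V, n = 2.
Overall: 2 Co³⁺(aq) + Mn(s) → 2 Co²⁺(aq) + Mn²⁺(aq)
Q = [Co²⁺]^2·[Mn²⁺] / ([Co³⁺]^2); log Q = 2.000.
E = E° − (0.0592/n) log Q = +2.94 − (0.0592/2)(2.000) = +2.881 V.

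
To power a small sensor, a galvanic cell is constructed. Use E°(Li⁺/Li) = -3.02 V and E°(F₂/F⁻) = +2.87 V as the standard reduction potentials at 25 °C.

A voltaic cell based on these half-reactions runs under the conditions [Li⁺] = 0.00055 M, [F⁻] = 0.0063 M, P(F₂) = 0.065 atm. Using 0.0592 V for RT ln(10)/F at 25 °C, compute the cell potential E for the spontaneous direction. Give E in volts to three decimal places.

+6.178 V

F₂/F⁻ is the cathode (higher E°), Li⁺/Li the anode: E°cell = +2.87 − (-3.02) = +5.89 V, n = 2.
Overall: F₂(g) + 2 Li(s) → 2 F⁻(aq) + 2 Li⁺(aq)
Q = [F⁻]^2·[Li⁺]^2 / (P(F₂)); log Q = -9.734.
E = E° − (0.0592/n) log Q = +5.89 − (0.0592/2)(-9.734) = +6.178 V.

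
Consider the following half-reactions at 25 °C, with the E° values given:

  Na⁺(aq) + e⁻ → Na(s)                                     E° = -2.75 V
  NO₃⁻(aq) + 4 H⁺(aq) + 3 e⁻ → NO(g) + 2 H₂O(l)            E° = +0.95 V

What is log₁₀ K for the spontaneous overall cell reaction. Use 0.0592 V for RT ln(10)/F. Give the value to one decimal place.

187.5

Cathode: NO₃⁻/NO; anode: Na⁺/Na. E°cell = +3.70 V, n = 3.
log K = nE°cell / 0.0592 = (3)(+3.70) / 0.0592 = 187.5.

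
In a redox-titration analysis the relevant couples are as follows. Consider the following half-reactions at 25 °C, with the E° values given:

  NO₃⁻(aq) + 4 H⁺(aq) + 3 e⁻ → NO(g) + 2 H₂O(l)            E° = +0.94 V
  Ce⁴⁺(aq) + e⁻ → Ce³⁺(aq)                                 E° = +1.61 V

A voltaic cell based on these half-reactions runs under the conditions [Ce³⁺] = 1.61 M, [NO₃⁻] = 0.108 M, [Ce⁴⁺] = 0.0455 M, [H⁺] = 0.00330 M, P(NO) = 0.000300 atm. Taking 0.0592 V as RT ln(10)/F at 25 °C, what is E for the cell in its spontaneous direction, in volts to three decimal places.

+0.724 V

Ce⁴⁺/Ce³⁺ is the cathode (higher E°), NO₃⁻/NO the anode: E°cell = +1.61 − (+0.94) = +0.67 V, n = 3.
Overall: 3 Ce⁴⁺(aq) + NO(g) + 2 H₂O(l) → 3 Ce³⁺(aq) + NO₃⁻(aq) + 4 H⁺(aq)
Q = [Ce³⁺]^3·[NO₃⁻]·[H⁺]^4 / ([Ce⁴⁺]^3·P(NO)); log Q = -2.723.
E = E° − (0.0592/n) log Q = +0.67 − (0.0592/3)(-2.723) = +0.724 V.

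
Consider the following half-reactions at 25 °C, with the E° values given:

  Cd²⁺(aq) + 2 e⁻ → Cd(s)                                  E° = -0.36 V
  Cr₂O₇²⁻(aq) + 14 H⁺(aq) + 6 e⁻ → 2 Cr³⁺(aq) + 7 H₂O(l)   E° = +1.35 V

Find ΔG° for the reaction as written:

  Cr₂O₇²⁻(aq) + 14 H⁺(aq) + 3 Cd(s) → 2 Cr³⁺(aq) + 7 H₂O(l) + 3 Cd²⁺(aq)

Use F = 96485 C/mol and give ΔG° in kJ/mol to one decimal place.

As written, Cr₂O₇²⁻/Cr³⁺ is reduced (cathode) and Cd²⁺/Cd is oxidised (anode), so E°cell = (+1.35) − (-0.36) = +1.71 V.
Balancing electrons gives n = 6.
ΔG° = −nFE° = −(6)(96485)(+1.71) = -989,936 J = -989.9 kJ/mol.

-989.9 kJ/mol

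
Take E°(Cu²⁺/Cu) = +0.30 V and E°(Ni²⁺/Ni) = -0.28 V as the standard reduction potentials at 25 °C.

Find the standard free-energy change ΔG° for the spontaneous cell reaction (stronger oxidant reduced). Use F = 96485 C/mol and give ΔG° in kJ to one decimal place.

Cu²⁺/Cu (E° = +0.30 V) is the cathode; Ni²⁺/Ni (E° = -0.28 V) is the anode, so E°cell = +0.58 V.
Balancing electrons gives n = 2 (lcm of 2 and 2).
ΔG° = −nFE° = −(2)(96485)(+0.58) = -111,923 J = -111.9 kJ.

-111.9 kJ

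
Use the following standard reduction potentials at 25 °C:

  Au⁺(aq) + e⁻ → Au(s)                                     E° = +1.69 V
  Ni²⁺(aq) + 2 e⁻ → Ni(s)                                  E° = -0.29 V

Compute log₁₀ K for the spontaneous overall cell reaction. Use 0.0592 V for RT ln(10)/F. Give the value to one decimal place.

Cathode: Au⁺/Au; anode: Ni²⁺/Ni. E°cell = +1.98 V, n = 2.
log K = nE°cell / 0.0592 = (2)(+1.98) / 0.0592 = 66.9.

66.9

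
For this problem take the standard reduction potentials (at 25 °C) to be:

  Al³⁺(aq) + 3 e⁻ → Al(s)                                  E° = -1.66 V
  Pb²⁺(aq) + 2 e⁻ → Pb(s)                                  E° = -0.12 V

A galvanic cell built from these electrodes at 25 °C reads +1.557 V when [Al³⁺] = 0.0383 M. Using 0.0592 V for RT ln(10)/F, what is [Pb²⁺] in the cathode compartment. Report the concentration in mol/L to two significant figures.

Pb²⁺/Pb is the cathode, Al³⁺/Al the anode: E°cell = +1.54 V, n = 6.
Overall reaction: 3 Pb²⁺(aq) + 2 Al(s) → 3 Pb(s) + 2 Al³⁺(aq); Q = [Al³⁺]^2/[Pb²⁺]^3.
From E = E° − (0.0592/n) log Q: log Q = (E° − E)·n/0.0592 = (+1.54 − (+1.557))·6/0.0592 = -1.7230.
So 3·log[Pb²⁺] = 2·log(0.0383) − log Q = -2.8336 − (-1.7230) = -1.1106; log[Pb²⁺] = -1.1106 / 3 = -0.3702; [Pb²⁺] = 10^(-0.3702) ≈ 0.43 M.

0.43 M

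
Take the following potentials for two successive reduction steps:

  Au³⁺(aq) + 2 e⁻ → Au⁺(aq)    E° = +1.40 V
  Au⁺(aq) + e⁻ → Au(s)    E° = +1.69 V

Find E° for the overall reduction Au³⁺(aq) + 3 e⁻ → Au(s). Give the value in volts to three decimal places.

Since ΔG° = −nFE° is additive over sequential reductions, n₃E°₃ = n₁E°₁ + n₂E°₂.
E°₃ = (2×+1.40 + 1×+1.69) / 3 = (+4.490) / 3 = +1.497 V.

+1.497 V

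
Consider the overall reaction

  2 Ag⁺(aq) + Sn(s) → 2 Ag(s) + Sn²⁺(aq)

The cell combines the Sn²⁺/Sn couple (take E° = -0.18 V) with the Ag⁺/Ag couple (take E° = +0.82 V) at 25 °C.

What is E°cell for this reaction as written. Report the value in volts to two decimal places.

+1.00 V

The Ag⁺/Ag couple has the higher reduction potential, so it is the cathode; Sn²⁺/Sn is oxidised at the anode.
E°cell = E°(cathode) − E°(anode) = (+0.82) − (-0.18) = +1.00 V.
Since E°cell > 0, the reaction is spontaneous under standard conditions.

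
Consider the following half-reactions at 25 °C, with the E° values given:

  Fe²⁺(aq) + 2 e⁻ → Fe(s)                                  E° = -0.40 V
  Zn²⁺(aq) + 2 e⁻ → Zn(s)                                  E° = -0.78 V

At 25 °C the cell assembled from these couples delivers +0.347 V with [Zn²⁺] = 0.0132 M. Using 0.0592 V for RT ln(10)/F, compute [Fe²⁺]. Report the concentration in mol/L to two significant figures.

Fe²⁺/Fe is the cathode, Zn²⁺/Zn the anode: E°cell = +0.38 V, n = 2.
Overall reaction: Fe²⁺(aq) + Zn(s) → Fe(s) + Zn²⁺(aq); Q = [Zn²⁺]^1/[Fe²⁺]^1.
From E = E° − (0.0592/n) log Q: log Q = (E° − E)·n/0.0592 = (+0.38 − (+0.347))·2/0.0592 = 1.1149.
So 1·log[Fe²⁺] = 1·log(0.0132) − log Q = -1.8794 − (1.1149) = -2.9943; [Fe²⁺] = 10^(-2.9943) ≈ 0.0010 M.

0.0010 M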